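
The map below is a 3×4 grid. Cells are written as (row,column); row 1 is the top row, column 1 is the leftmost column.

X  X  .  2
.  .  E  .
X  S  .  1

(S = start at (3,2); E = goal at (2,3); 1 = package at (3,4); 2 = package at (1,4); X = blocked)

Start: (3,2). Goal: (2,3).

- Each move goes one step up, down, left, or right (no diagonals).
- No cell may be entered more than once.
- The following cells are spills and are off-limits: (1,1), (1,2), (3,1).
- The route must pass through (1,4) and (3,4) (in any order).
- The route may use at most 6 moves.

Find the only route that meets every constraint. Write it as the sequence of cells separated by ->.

The budget equals the shortest possible length, so every move has to be on a shortest route through the required cells.
Route from (3,2): right 2 to (3,4), up 2 to (1,4), left 1 to (1,3), down 1 to (2,3) — 6 moves in all.
Check: all required cells visited; 6 ≤ 6 moves.

(3,2) -> (3,3) -> (3,4) -> (2,4) -> (1,4) -> (1,3) -> (2,3)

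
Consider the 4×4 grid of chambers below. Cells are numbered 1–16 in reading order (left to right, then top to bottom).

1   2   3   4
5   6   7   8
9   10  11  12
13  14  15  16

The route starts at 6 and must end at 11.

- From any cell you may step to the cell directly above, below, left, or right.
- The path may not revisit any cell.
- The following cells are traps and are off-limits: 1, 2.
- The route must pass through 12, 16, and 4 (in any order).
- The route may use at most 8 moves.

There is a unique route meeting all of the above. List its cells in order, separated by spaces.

The 8-move cap with required stops at 12, 16, 4 leaves no slack for detours.
Route from 6: right to 7, up to 3, right to 4, 3× down (reaching 16), left to 15, up to 11 — 8 moves in all.
Check: all required cells visited; 8 ≤ 8 moves.

6 7 3 4 8 12 16 15 11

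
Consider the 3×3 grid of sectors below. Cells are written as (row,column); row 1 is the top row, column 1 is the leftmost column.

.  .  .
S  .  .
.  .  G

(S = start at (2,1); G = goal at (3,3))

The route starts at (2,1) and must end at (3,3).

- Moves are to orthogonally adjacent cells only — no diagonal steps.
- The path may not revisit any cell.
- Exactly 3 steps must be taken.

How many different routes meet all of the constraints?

3

Need simple routes of exactly 3 moves from (2,1) to (3,3) (Manhattan distance 3, so 0 moves are spent on a detour and 0 undoing it).
Enumerating: (2,1) (3,1) (3,2) (3,3) | (2,1) (2,2) (3,2) (3,3) | (2,1) (2,2) (2,3) (3,3).
That gives 3 routes.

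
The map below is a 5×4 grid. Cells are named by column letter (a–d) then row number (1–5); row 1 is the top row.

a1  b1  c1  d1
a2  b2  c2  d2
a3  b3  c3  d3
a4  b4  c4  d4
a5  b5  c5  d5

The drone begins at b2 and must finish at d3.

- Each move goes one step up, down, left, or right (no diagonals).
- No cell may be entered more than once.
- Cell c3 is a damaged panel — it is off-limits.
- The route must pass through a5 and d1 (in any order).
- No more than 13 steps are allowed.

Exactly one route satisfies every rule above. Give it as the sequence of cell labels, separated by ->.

Any route must reach a5 and d1 and still end at d3 within 13 moves, so the order of the required stops is forced.
Route from b2: down 3 to b5, left 1 to a5, up 4 to a1, right 3 to d1, down 2 to d3 — 13 moves in all.
Check: all required cells visited; 13 ≤ 13 moves.

b2 -> b3 -> b4 -> b5 -> a5 -> a4 -> a3 -> a2 -> a1 -> b1 -> c1 -> d1 -> d2 -> d3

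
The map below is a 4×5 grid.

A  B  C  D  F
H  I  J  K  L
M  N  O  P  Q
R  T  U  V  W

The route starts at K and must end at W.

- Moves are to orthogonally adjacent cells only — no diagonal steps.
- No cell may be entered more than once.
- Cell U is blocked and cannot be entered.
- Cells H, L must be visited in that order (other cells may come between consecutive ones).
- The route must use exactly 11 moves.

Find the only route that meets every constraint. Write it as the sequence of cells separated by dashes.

K - J - I - H - A - B - C - D - F - L - Q - W

The waypoints must appear in the order H, L, with no cell reused.
Route from K: 3× left (reaching H), up to A, 4× right (reaching F), 3× down (reaching W) — 11 moves in all.
Check: order respected (H at step 3, L at step 9); 11 moves as required.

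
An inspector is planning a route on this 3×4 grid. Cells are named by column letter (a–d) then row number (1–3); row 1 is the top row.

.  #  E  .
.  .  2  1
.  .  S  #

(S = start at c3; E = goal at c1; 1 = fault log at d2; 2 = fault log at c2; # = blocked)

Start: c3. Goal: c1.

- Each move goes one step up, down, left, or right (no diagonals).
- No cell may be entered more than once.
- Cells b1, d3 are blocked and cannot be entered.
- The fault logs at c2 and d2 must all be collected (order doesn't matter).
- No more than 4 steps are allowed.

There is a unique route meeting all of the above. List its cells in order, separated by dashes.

c3 - c2 - d2 - d1 - c1

The 4-move cap with required stops at c2, d2 leaves no slack for detours.
Route from c3: up to c2, right to d2, up to d1, left to c1 — 4 moves in all.
Check: all required cells visited; 4 ≤ 4 moves.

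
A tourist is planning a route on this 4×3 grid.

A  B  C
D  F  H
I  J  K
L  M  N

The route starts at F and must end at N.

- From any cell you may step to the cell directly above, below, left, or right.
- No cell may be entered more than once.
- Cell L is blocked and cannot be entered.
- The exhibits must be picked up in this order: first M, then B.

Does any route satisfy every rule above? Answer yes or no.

no

Ignoring the required order, 4 revisit-free routes from F to N pass through all of M and B; the waypoint orders that occur are B → M (4) — never M → B.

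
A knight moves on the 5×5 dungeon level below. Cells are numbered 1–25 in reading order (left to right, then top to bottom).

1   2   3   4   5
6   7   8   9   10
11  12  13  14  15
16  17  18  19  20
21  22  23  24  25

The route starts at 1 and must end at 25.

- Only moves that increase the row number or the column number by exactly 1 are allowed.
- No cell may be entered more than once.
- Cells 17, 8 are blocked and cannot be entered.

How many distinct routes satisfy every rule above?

24

A right/down-only route from 1 to 25 makes exactly 4 down-moves and 4 right-moves in some order.
With no other constraints that would be C(8,4) = 70 routes.
Subtract routes through each blocked cell (inclusion–exclusion for overlaps): − through 8: 30 − through 17: 16 → 24.
That gives 24 routes.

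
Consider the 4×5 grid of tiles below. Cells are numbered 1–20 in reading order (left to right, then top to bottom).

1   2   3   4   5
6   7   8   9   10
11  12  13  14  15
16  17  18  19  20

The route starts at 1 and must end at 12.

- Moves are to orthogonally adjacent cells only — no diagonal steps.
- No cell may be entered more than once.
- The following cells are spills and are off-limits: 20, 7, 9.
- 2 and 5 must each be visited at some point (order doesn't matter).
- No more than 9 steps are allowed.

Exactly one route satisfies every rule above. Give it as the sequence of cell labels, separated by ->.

1 -> 2 -> 3 -> 4 -> 5 -> 10 -> 15 -> 14 -> 13 -> 12

The 9-move cap with required stops at 2, 5 leaves no slack for detours.
Route from 1: right 4 to 5, down 2 to 15, left 3 to 12 — 9 moves in all.
Check: all required cells visited; 9 ≤ 9 moves.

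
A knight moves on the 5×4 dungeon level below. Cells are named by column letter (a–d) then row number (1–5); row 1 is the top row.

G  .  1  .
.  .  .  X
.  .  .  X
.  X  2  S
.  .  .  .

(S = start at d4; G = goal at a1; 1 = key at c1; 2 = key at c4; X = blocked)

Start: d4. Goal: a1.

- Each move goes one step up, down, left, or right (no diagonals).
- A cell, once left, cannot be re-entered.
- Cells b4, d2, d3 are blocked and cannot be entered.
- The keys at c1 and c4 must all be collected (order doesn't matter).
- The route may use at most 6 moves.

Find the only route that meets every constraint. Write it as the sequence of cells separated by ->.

d4 -> c4 -> c3 -> c2 -> c1 -> b1 -> a1

The 6-move cap with required stops at c1, c4 leaves no slack for detours.
Route from d4: left 1 to c4, up 3 to c1, left 2 to a1 — 6 moves in all.
Check: all required cells visited; 6 ≤ 6 moves.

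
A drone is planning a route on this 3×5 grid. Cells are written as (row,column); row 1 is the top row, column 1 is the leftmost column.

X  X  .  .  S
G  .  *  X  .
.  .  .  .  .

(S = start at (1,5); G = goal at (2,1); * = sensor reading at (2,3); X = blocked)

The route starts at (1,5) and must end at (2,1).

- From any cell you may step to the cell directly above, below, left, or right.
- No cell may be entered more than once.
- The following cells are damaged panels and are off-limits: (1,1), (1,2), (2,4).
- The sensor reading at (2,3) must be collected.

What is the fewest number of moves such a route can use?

Any route passes through (2,3) somewhere between (1,5) and (2,1). Summing Manhattan distances along the two legs ((1,5) → (2,3) → (2,1)) gives a lower bound of 3 + 2 = 5 moves.
A route of 5 moves achieves this: (1,5) → (1,4) → (1,3) → (2,3) → (2,2) → (2,1).
Since 5 matches the lower bound, it is optimal.

5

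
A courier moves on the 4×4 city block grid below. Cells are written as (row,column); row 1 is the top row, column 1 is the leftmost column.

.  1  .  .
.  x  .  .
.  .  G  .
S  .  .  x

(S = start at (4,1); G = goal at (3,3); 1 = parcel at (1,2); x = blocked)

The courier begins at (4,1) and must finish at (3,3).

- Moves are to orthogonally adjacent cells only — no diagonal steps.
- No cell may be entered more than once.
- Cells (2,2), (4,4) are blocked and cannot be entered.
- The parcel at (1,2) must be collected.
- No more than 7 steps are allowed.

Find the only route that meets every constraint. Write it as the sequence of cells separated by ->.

The budget equals the shortest possible length, so every move has to be on a shortest route through the required cells.
Route from (4,1): 3× up (reaching (1,1)), 2× right (reaching (1,3)), 2× down (reaching (3,3)) — 7 moves in all.
Check: all required cells visited; 7 ≤ 7 moves.

(4,1) -> (3,1) -> (2,1) -> (1,1) -> (1,2) -> (1,3) -> (2,3) -> (3,3)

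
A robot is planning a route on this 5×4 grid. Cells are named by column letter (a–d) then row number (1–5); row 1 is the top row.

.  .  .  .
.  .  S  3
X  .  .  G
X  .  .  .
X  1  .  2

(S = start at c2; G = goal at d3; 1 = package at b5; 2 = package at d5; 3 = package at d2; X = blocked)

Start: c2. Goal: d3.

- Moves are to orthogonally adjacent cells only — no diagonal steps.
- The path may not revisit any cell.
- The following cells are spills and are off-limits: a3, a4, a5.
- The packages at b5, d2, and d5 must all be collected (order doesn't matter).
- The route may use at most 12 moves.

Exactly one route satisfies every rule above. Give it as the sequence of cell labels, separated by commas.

The 12-move cap with required stops at b5, d2, d5 leaves no slack for detours.
Route from c2: right 1 to d2, up 1 to d1, left 2 to b1, down 4 to b5, right 2 to d5, up 2 to d3 — 12 moves in all.
Check: all required cells visited; 12 ≤ 12 moves.

c2, d2, d1, c1, b1, b2, b3, b4, b5, c5, d5, d4, d3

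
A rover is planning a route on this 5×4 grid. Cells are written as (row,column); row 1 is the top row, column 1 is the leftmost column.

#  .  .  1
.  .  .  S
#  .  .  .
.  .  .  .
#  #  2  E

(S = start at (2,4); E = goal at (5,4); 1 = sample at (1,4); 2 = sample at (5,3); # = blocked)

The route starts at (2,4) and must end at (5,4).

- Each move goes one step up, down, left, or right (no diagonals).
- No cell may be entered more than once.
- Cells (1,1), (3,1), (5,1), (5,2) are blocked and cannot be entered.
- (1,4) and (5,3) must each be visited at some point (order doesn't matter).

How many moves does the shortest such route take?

Any route passes through (1,4) and (5,3) in some order between (2,4) and (5,4). Summing Manhattan distances along each leg and taking the cheapest ordering ((2,4) → (1,4) → (5,3) → (5,4)) gives a lower bound of 1 + 5 + 1 = 7 moves.
A route of 7 moves achieves this: (2,4) → (1,4) → (1,3) → (2,3) → (3,3) → (4,3) → (5,3) → (5,4).
Since 7 matches the lower bound, it is optimal.

7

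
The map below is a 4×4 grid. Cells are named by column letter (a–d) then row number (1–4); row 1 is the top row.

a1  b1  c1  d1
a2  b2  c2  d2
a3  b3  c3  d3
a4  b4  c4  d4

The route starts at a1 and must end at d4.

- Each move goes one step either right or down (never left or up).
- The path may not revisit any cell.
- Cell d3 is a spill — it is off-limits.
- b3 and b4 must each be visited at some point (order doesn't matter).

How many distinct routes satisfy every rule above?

A right/down-only route from a1 to d4 makes exactly 3 down-moves and 3 right-moves in some order.
With no other constraints that would be C(6,3) = 20 routes.
A monotone route can only reach the required cells in the order b3, b4, so split there and multiply the segment counts (each segment already excludes blocked cells): a1→b3: 3; b3→b4: 1; b4→d4: 1; product = 3.
That gives 3 routes.

3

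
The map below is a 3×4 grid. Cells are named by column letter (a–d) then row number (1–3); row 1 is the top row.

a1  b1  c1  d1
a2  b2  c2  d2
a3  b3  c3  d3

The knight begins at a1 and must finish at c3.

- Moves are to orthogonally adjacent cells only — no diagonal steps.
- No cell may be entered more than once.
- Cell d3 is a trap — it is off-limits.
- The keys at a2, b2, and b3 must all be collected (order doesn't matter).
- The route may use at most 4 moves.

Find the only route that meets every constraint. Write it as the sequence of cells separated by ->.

a1 -> a2 -> b2 -> b3 -> c3

Any route must reach a2, b2, and b3 and still end at c3 within 4 moves, so the order of the required stops is forced.
Route from a1: down 1 to a2, right 1 to b2, down 1 to b3, right 1 to c3 — 4 moves in all.
Check: all required cells visited; 4 ≤ 4 moves.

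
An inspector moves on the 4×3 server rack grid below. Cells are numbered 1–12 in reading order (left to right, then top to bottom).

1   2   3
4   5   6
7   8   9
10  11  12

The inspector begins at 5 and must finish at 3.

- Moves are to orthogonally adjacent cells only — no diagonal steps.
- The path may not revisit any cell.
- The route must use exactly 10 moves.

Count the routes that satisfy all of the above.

Need simple routes of exactly 10 moves from 5 to 3 (Manhattan distance 2, so 4 moves are spent on a detour and 4 undoing it).
Enumerating: 5 2 1 4 7 10 11 8 9 6 3 | 5 2 1 4 7 10 11 12 9 6 3 | 5 2 1 4 7 8 11 12 9 6 3 | 5 8 9 12 11 10 7 4 1 2 3 | 5 6 9 12 11 8 7 4 1 2 3 | 5 6 9 12 11 10 7 4 1 2 3 | 5 6 9 8 11 10 7 4 1 2 3.
That gives 7 routes.

7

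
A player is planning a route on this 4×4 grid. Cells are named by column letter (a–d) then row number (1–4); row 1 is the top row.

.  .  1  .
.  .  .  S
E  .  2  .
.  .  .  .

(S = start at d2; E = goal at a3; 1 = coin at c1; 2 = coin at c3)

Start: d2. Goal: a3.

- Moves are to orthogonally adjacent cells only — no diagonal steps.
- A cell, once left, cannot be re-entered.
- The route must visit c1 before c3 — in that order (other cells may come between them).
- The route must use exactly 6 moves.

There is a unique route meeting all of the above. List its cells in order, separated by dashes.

d2 - d1 - c1 - c2 - c3 - b3 - a3

The waypoints must appear in the order c1, c3, with no cell reused.
Route from d2: up 1 to d1, left 1 to c1, down 2 to c3, left 2 to a3 — 6 moves in all.
Check: order respected (1 at step 2, 2 at step 4); 6 moves as required.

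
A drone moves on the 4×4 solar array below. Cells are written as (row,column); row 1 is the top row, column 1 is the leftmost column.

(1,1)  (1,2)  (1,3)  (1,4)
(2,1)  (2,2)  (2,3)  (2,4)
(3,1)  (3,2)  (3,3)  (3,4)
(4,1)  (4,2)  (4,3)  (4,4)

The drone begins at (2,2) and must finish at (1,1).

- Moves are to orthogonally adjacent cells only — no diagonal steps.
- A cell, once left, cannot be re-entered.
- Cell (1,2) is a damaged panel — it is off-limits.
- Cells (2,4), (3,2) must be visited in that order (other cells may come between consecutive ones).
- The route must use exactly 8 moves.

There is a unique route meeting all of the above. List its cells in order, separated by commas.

(2,2), (2,3), (2,4), (3,4), (3,3), (3,2), (3,1), (2,1), (1,1)

The waypoints must appear in the order (2,4), (3,2), with no cell reused.
Route from (2,2): 2× right (reaching (2,4)), down to (3,4), 3× left (reaching (3,1)), 2× up (reaching (1,1)) — 8 moves in all.
Check: order respected ((2,4) at step 2, (3,2) at step 5); 8 moves as required.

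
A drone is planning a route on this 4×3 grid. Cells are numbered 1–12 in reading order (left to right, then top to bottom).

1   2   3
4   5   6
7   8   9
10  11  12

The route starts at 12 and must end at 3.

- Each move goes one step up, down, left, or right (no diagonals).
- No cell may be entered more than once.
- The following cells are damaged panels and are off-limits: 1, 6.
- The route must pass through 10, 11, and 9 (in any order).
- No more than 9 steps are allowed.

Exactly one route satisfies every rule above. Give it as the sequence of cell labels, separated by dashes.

Any route must reach 10, 11, and 9 and still end at 3 within 9 moves, so the order of the required stops is forced.
Route from 12: up to 9, left to 8, down to 11, left to 10, 2× up (reaching 4), right to 5, up to 2, right to 3 — 9 moves in all.
Check: all required cells visited; 9 ≤ 9 moves.

12 - 9 - 8 - 11 - 10 - 7 - 4 - 5 - 2 - 3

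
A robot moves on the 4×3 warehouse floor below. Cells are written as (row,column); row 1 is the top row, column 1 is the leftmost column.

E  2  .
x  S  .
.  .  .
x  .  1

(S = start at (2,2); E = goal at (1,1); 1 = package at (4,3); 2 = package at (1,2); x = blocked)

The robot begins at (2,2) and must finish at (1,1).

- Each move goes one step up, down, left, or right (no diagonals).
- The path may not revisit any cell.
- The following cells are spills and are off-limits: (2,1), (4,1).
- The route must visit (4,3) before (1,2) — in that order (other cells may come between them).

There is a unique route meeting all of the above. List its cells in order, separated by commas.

(2,2), (3,2), (4,2), (4,3), (3,3), (2,3), (1,3), (1,2), (1,1)

The waypoints must appear in the order (4,3), (1,2), with no cell reused.
Route from (2,2): 2× down (reaching (4,2)), right to (4,3), 3× up (reaching (1,3)), 2× left (reaching (1,1)) — 8 moves in all.
Check: order respected (1 at step 3, 2 at step 7).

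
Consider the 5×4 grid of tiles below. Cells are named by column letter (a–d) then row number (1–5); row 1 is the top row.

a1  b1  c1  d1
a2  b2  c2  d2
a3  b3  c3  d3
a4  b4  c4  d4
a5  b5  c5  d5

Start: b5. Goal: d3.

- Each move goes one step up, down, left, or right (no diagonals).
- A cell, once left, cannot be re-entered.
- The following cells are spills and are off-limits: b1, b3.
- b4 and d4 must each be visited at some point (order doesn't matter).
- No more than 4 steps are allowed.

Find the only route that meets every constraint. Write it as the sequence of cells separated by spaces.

Any route must reach b4 and d4 and still end at d3 within 4 moves, so the order of the required stops is forced.
Route from b5: up to b4, 2× right (reaching d4), up to d3 — 4 moves in all.
Check: all required cells visited; 4 ≤ 4 moves.

b5 b4 c4 d4 d3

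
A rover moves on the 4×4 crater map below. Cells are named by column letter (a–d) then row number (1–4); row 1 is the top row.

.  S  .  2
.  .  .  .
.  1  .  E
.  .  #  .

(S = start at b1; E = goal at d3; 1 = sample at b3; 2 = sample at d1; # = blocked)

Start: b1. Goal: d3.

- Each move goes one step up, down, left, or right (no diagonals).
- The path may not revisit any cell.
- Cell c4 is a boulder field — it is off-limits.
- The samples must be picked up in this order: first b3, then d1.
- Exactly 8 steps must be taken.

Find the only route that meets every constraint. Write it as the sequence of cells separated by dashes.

The waypoints must appear in the order b3, d1, with no cell reused.
Route from b1: down 2 to b3, right 1 to c3, up 2 to c1, right 1 to d1, down 2 to d3 — 8 moves in all.
Check: order respected (1 at step 2, 2 at step 6); 8 moves as required.

b1 - b2 - b3 - c3 - c2 - c1 - d1 - d2 - d3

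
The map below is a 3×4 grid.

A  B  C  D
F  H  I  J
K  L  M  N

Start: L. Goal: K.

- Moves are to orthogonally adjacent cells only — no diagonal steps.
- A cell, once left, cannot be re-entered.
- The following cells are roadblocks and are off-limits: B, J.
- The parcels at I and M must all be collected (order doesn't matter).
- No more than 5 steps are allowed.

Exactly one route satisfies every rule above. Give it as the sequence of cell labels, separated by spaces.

L M I H F K

The budget equals the shortest possible length, so every move has to be on a shortest route through the required cells.
Route from L: right 1 to M, up 1 to I, left 2 to F, down 1 to K — 5 moves in all.
Check: all required cells visited; 5 ≤ 5 moves.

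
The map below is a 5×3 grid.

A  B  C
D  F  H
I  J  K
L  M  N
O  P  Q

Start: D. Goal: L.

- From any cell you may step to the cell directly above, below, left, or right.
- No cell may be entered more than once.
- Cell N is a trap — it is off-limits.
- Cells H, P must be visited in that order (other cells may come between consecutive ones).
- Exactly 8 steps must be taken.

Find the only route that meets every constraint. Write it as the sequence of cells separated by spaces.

The waypoints must appear in the order H, P, with no cell reused.
Route from D: 2× right (reaching H), down to K, left to J, 2× down (reaching P), left to O, up to L — 8 moves in all.
Check: order respected (H at step 2, P at step 6); 8 moves as required.

D F H K J M P O L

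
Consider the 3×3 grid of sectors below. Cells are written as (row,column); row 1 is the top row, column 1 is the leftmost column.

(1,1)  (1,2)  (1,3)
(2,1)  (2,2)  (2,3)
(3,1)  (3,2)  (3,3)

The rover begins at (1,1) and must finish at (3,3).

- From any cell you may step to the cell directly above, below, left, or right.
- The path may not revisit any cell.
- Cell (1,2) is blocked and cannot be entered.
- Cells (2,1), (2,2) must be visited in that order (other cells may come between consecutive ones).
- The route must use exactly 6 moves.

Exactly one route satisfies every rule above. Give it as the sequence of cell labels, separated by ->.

The waypoints must appear in the order (2,1), (2,2), with no cell reused.
Route from (1,1): down 2 to (3,1), right 1 to (3,2), up 1 to (2,2), right 1 to (2,3), down 1 to (3,3) — 6 moves in all.
Check: order respected ((2,1) at step 1, (2,2) at step 4); 6 moves as required.

(1,1) -> (2,1) -> (3,1) -> (3,2) -> (2,2) -> (2,3) -> (3,3)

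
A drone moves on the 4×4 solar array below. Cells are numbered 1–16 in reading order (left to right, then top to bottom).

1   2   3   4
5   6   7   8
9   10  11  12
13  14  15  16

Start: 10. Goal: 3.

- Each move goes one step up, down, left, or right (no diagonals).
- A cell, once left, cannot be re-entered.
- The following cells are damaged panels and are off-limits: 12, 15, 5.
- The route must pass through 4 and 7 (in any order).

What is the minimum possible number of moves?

5

Any route passes through 4 and 7 in some order between 10 and 3. Summing Manhattan distances along each leg and taking the cheapest ordering (10 → 7 → 4 → 3) gives a lower bound of 2 + 2 + 1 = 5 moves.
A route of 5 moves achieves this: 10 → 6 → 7 → 8 → 4 → 3.
Since 5 matches the lower bound, it is optimal.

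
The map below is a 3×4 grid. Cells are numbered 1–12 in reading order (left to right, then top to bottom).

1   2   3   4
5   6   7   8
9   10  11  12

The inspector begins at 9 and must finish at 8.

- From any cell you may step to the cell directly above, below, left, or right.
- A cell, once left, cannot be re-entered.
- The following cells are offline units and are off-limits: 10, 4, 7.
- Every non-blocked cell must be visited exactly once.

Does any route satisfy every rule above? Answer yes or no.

Cell 3 has only one open neighbour but is neither the start nor the goal, so a Hamiltonian route would have to both enter and leave it through the same neighbour — impossible without revisiting.

no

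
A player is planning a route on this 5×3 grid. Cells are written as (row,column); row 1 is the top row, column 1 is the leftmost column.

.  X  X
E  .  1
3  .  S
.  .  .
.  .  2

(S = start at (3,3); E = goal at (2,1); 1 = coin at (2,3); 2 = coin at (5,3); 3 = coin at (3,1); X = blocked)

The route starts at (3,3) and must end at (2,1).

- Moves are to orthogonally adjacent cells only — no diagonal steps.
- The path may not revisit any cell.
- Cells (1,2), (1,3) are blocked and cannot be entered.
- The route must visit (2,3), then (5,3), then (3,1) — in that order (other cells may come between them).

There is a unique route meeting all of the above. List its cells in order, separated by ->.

The waypoints must appear in the order (2,3), (5,3), (3,1), with no cell reused.
Route from (3,3): up 1 to (2,3), left 1 to (2,2), down 2 to (4,2), right 1 to (4,3), down 1 to (5,3), left 2 to (5,1), up 3 to (2,1) — 11 moves in all.
Check: order respected (1 at step 1, 2 at step 6, 3 at step 10).

(3,3) -> (2,3) -> (2,2) -> (3,2) -> (4,2) -> (4,3) -> (5,3) -> (5,2) -> (5,1) -> (4,1) -> (3,1) -> (2,1)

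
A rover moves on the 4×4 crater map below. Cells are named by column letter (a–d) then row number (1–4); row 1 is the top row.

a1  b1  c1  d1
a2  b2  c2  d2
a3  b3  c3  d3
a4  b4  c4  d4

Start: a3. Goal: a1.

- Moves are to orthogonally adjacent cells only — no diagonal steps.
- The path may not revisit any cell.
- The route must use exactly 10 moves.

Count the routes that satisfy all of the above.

51

Need simple routes of exactly 10 moves from a3 to a1 (Manhattan distance 2, so 4 moves are spent on a detour and 4 undoing it).
Branch systematically from the start, pruning whenever the remaining move budget drops below the Manhattan distance to a1 or differs from it in parity. Grouping the completions by first move — via a2: 5; via a4: 23; via b3: 23 — and summing: 5 + 23 + 23 = 51.
That gives 51 routes.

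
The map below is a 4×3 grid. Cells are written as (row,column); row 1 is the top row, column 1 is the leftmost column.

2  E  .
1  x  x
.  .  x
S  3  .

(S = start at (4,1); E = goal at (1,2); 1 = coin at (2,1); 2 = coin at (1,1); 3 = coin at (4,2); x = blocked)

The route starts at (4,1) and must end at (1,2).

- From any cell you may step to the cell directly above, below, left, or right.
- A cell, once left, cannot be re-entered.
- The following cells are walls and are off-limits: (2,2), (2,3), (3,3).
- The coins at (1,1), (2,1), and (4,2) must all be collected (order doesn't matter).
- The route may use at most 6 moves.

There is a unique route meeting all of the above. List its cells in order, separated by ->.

The 6-move cap with required stops at (1,1), (2,1), (4,2) leaves no slack for detours.
Route from (4,1): right to (4,2), up to (3,2), left to (3,1), 2× up (reaching (1,1)), right to (1,2) — 6 moves in all.
Check: all required cells visited; 6 ≤ 6 moves.

(4,1) -> (4,2) -> (3,2) -> (3,1) -> (2,1) -> (1,1) -> (1,2)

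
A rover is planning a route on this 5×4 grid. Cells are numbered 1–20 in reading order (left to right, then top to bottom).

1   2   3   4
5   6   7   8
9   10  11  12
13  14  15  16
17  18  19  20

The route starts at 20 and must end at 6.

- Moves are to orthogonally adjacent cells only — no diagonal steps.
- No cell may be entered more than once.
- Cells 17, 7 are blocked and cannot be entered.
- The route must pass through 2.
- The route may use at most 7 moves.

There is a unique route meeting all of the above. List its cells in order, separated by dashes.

20 - 16 - 12 - 8 - 4 - 3 - 2 - 6

The budget equals the shortest possible length, so every move has to be on a shortest route through the required cells.
Route from 20: up 4 to 4, left 2 to 2, down 1 to 6 — 7 moves in all.
Check: all required cells visited; 7 ≤ 7 moves.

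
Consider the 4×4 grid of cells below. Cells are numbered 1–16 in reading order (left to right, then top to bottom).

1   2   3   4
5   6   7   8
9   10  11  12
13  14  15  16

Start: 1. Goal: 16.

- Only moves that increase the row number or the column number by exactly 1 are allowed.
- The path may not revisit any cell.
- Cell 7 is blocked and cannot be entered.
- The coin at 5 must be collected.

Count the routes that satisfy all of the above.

A right/down-only route from 1 to 16 makes exactly 3 down-moves and 3 right-moves in some order.
With no other constraints that would be C(6,3) = 20 routes.
Split at 5 and multiply the segment counts (each segment already excludes blocked cells): 1→5: 1; 5→16: 7; product = 7.
That gives 7 routes.

7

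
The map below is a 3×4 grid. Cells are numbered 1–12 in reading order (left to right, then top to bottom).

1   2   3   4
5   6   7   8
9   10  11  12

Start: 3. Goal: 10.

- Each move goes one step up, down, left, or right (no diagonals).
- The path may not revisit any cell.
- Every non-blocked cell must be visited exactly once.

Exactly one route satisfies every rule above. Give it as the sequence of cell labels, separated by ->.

Need to visit all 12 open cells exactly once, starting at 3 and ending at 10.
Cell 4 has only two open neighbours (8 and 3), so the path must pass straight through it: one of those is the cell it's entered from and the other is where it exits.
Route from 3: right 1 to 4, down 2 to 12, left 1 to 11, up 1 to 7, left 1 to 6, up 1 to 2, left 1 to 1, down 2 to 9, right 1 to 10 — 11 moves in all.
Check: all 12 open cells covered.

3 -> 4 -> 8 -> 12 -> 11 -> 7 -> 6 -> 2 -> 1 -> 5 -> 9 -> 10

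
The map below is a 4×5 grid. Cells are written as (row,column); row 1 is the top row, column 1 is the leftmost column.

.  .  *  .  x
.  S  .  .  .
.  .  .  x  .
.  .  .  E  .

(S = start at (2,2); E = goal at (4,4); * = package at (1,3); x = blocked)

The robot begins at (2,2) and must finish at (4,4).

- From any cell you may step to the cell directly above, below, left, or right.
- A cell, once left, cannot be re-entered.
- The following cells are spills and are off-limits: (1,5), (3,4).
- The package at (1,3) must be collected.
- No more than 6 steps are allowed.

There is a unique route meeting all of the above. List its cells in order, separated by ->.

(2,2) -> (1,2) -> (1,3) -> (2,3) -> (3,3) -> (4,3) -> (4,4)

The budget equals the shortest possible length, so every move has to be on a shortest route through the required cells.
Route from (2,2): up to (1,2), right to (1,3), 3× down (reaching (4,3)), right to (4,4) — 6 moves in all.
Check: all required cells visited; 6 ≤ 6 moves.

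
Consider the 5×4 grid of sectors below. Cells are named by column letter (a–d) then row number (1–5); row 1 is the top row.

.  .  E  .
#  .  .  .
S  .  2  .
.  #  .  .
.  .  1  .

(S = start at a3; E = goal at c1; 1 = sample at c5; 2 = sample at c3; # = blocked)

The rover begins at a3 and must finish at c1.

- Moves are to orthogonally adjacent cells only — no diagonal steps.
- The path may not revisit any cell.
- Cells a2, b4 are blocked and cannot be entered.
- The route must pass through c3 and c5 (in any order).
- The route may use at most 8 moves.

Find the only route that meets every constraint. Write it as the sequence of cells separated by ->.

a3 -> a4 -> a5 -> b5 -> c5 -> c4 -> c3 -> c2 -> c1

Any route must reach c3 and c5 and still end at c1 within 8 moves, so the order of the required stops is forced.
Route from a3: 2× down (reaching a5), 2× right (reaching c5), 4× up (reaching c1) — 8 moves in all.
Check: all required cells visited; 8 ≤ 8 moves.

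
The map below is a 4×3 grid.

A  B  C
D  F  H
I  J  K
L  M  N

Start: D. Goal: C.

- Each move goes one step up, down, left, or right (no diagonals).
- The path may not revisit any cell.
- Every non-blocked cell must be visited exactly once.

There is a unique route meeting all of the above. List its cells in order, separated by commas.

Need to visit all 12 open cells exactly once, starting at D and ending at C.
Cell N has only two open neighbours (K and M), so the path must pass straight through it: one of those is the cell it's entered from and the other is where it exits.
Route from D: up 1 to A, right 1 to B, down 2 to J, left 1 to I, down 1 to L, right 2 to N, up 3 to C — 11 moves in all.
Check: all 12 open cells covered.

D, A, B, F, J, I, L, M, N, K, H, C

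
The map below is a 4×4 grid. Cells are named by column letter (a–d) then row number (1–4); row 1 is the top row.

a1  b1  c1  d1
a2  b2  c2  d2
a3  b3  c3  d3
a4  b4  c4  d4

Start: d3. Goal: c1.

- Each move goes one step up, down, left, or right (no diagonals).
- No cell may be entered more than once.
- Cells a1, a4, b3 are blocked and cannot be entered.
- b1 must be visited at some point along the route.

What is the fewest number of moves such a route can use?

5

Any route passes through b1 somewhere between d3 and c1. Summing Manhattan distances along the two legs (d3 → b1 → c1) gives a lower bound of 4 + 1 = 5 moves.
A route of 5 moves achieves this: d3 → d2 → c2 → b2 → b1 → c1.
Since 5 matches the lower bound, it is optimal.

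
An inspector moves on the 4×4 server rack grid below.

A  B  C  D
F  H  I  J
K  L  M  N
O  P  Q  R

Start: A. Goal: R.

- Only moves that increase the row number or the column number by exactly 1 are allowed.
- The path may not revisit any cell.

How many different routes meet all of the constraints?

A right/down-only route from A to R makes exactly 3 down-moves and 3 right-moves in some order.
With no other constraints that would be C(6,3) = 20 routes.
That gives 20 routes.

20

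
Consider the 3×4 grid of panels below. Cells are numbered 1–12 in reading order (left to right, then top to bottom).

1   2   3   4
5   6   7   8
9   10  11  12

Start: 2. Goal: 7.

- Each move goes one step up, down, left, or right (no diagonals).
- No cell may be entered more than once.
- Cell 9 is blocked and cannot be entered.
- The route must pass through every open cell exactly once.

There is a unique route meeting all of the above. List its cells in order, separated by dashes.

Need to visit all 11 open cells exactly once, starting at 2 and ending at 7.
Cell 10 has only two open neighbours (6 and 11), so the path must pass straight through it: one of those is the cell it's entered from and the other is where it exits.
Route from 2: left 1 to 1, down 1 to 5, right 1 to 6, down 1 to 10, right 2 to 12, up 2 to 4, left 1 to 3, down 1 to 7 — 10 moves in all.
Check: all 11 open cells covered.

2 - 1 - 5 - 6 - 10 - 11 - 12 - 8 - 4 - 3 - 7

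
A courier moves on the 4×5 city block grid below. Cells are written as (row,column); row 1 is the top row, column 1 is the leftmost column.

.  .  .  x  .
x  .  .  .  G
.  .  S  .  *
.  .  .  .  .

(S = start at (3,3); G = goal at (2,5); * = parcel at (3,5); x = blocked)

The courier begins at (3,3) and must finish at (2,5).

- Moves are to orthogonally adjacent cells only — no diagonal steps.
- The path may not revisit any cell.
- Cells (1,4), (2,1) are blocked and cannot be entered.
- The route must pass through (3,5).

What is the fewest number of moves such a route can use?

3

Any route passes through (3,5) somewhere between (3,3) and (2,5). Summing Manhattan distances along the two legs ((3,3) → (3,5) → (2,5)) gives a lower bound of 2 + 1 = 3 moves.
A route of 3 moves achieves this: (3,3) → (3,4) → (3,5) → (2,5).
Since 3 matches the lower bound, it is optimal.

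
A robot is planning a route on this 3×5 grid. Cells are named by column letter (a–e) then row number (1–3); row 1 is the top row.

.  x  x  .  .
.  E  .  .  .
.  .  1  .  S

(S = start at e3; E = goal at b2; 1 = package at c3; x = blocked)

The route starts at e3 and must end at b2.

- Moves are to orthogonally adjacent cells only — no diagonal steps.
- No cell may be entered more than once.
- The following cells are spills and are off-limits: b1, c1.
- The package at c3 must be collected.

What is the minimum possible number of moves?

4

Any route passes through c3 somewhere between e3 and b2. Summing Manhattan distances along the two legs (e3 → c3 → b2) gives a lower bound of 2 + 2 = 4 moves.
A route of 4 moves achieves this: e3 → d3 → c3 → c2 → b2.
Since 4 matches the lower bound, it is optimal.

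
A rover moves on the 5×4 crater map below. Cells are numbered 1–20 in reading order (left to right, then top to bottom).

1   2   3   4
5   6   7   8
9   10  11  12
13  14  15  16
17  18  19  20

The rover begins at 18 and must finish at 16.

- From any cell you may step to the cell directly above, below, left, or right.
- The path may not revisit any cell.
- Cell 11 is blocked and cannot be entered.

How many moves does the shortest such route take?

3

The Manhattan distance from 18 to 16 is |5−4| + |2−4| = 3, so at least 3 moves are needed.
A route of 3 moves achieves this: 18 → 14 → 15 → 16.
Since 3 matches the lower bound, it is optimal.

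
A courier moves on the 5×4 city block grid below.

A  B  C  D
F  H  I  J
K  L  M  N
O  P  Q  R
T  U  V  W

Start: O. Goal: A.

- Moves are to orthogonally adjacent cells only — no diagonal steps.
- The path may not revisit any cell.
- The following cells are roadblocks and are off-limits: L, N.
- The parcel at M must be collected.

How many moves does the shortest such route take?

7

Any route passes through M somewhere between O and A. Summing Manhattan distances along the two legs (O → M → A) gives a lower bound of 3 + 4 = 7 moves.
A route of 7 moves achieves this: O → P → Q → M → I → C → B → A.
Since 7 matches the lower bound, it is optimal.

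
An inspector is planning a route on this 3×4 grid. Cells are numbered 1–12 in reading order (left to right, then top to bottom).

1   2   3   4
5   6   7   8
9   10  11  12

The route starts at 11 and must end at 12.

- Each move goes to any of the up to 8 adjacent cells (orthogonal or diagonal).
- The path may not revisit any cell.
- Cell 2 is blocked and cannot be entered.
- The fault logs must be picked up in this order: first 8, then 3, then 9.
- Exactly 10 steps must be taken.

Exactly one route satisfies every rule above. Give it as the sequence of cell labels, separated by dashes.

11 - 8 - 4 - 3 - 6 - 1 - 5 - 9 - 10 - 7 - 12

The waypoints must appear in the order 8, 3, 9, with no cell reused.
Route from 11: up-right 1 to 8, up 1 to 4, left 1 to 3, down-left 1 to 6, up-left 1 to 1, down 2 to 9, right 1 to 10, up-right 1 to 7, down-right 1 to 12 — 10 moves in all.
Check: order respected (8 at step 1, 3 at step 3, 9 at step 7); 10 moves as required.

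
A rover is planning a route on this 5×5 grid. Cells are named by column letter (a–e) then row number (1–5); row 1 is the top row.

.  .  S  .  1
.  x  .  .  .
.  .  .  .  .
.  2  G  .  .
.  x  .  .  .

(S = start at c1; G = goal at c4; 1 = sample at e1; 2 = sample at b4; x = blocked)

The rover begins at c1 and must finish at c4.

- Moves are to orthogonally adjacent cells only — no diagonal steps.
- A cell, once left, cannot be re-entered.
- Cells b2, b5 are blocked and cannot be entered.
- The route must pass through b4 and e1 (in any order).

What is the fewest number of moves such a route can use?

9

Any route passes through b4 and e1 in some order between c1 and c4. Summing Manhattan distances along each leg and taking the cheapest ordering (c1 → e1 → b4 → c4) gives a lower bound of 2 + 6 + 1 = 9 moves.
A route of 9 moves achieves this: c1 → d1 → e1 → e2 → e3 → d3 → c3 → b3 → b4 → c4.
Since 9 matches the lower bound, it is optimal.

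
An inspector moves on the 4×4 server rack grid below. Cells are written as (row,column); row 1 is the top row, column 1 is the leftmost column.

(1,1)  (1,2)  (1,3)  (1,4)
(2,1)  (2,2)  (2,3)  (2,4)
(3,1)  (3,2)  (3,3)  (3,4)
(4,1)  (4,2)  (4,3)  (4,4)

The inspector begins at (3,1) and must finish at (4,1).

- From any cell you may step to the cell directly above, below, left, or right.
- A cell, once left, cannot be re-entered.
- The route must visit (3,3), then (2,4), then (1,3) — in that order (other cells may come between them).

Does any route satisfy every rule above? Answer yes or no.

Ignoring the required order, 42 revisit-free routes from (3,1) to (4,1) pass through all of (3,3), (2,4), and (1,3); the waypoint orders that occur are (1,3) → (2,4) → (3,3) (37); (3,3) → (1,3) → (2,4) (5) — never (3,3) → (2,4) → (1,3).

no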